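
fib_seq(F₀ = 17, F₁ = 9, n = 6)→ [17, 9, 26, 35, 61, 96]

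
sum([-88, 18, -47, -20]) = (-88) + 18 + (-47) + (-20)
= -137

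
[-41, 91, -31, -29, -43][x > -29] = keep x where x > -29: -41✗, 91✓, -31✗, -29✗, -43✗
= [91]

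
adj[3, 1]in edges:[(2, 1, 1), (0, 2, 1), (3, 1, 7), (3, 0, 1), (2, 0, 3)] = 7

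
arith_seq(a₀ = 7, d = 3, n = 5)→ a_0 = 7 + 0*3 = 7
a_1 = 7 + 1*3 = 10
a_2 = 7 + 2*3 = 13
...
= [7, 10, 13, 16, 19]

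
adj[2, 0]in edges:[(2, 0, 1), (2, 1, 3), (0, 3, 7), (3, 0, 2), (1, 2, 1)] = 1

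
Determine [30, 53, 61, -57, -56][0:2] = [30, 53]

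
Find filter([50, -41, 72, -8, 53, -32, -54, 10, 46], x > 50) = [72, 53]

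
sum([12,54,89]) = 155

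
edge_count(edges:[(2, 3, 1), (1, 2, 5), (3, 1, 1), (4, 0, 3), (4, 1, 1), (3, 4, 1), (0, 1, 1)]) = 7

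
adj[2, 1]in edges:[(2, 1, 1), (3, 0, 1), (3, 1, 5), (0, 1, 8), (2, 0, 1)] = 1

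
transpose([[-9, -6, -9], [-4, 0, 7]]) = [[-9, -4], [-6, 0], [-9, 7]]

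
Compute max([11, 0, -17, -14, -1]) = 11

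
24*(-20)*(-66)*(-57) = -1805760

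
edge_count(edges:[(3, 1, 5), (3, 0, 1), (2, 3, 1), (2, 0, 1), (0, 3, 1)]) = 5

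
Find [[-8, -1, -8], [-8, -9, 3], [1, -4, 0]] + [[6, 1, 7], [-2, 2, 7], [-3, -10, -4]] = [[-2, 0, -1], [-10, -7, 10], [-2, -14, -4]]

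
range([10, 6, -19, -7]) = 29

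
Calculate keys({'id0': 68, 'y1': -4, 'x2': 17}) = ['id0', 'y1', 'x2']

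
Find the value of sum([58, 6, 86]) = 150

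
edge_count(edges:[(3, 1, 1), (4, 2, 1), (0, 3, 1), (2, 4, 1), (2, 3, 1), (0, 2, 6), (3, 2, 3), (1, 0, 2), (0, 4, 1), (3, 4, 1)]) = 10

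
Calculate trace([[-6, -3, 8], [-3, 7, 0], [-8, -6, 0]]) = diagonal: (-6) + 7 + 0
= 1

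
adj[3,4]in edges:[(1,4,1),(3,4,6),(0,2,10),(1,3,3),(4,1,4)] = 6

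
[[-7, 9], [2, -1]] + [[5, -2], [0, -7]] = [[-2, 7], [2, -8]]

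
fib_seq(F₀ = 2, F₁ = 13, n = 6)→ [2, 13, 15, 28, 43, 71]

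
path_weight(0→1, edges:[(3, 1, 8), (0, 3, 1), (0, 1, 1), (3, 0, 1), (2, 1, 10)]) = 1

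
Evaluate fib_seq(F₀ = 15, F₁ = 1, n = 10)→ [15, 1, 16, 17, 33, 50, 83, 133, 216, 349]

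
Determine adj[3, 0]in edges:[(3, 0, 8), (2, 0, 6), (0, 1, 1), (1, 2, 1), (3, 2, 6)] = 8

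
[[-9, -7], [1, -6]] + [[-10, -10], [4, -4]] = [[-19, -17], [5, -10]]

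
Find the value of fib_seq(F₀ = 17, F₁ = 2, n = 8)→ [17, 2, 19, 21, 40, 61, 101, 162]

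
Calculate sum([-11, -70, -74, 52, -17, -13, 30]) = (-11) + (-70) + (-74) + 52 + (-17) + (-13) + 30
= -103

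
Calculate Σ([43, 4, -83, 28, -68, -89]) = -165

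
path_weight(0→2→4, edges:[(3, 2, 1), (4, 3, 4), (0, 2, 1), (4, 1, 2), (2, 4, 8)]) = w(0→2)=1 + w(2→4)=8
= 9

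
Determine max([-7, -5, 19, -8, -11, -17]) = 19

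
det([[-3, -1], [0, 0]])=0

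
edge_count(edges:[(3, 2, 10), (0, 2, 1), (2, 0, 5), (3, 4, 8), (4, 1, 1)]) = 5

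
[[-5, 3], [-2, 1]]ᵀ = [[-5, -2], [3, 1]]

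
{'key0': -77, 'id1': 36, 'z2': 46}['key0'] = -77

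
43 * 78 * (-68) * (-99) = 22579128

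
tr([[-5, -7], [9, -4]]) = diagonal: (-5) + (-4)
= -9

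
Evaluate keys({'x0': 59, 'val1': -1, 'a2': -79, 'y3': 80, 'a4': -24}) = ['x0', 'val1', 'a2', 'y3', 'a4']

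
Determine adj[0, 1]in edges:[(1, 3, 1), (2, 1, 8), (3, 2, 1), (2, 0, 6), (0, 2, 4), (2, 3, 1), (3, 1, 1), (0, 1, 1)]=1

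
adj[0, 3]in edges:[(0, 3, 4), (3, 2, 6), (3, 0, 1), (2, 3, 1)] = 4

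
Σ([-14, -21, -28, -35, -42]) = -140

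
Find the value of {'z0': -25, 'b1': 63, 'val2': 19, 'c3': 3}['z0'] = -25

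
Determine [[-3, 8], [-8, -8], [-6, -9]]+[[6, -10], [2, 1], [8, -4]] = [[3, -2], [-6, -7], [2, -13]]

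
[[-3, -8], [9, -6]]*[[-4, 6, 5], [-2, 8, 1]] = [[28, -82, -23], [-24, 6, 39]]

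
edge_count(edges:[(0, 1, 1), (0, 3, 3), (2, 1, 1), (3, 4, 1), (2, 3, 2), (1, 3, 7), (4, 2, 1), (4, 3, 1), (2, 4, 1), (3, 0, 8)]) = 10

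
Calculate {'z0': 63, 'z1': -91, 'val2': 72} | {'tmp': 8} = {'z0': 63, 'z1': -91, 'val2': 72, 'tmp': 8}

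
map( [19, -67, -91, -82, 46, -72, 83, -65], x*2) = [38, -134, -182, -164, 92, -144, 166, -130]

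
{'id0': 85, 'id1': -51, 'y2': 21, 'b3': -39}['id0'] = 85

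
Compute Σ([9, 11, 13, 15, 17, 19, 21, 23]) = 9 + 11 + 13 + 15 + 17 + 19 + 21 + 23
= 128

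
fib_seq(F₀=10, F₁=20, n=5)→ F_2 = F_1 + F_0 = 30
F_3 = F_2 + F_1 = 50
F_4 = F_3 + F_2 = 80
= [10, 20, 30, 50, 80]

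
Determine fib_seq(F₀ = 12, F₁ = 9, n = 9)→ [12, 9, 21, 30, 51, 81, 132, 213, 345]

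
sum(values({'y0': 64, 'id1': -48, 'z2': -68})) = 64 + (-48) + (-68)
= -52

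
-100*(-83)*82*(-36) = -24501600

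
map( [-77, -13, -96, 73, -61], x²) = (-77)²=5929, (-13)²=169, (-96)²=9216, (73)²=5329, (-61)²=3721
= [5929, 169, 9216, 5329, 3721]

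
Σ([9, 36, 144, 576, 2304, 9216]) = 12285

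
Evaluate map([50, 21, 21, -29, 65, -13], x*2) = [100, 42, 42, -58, 130, -26]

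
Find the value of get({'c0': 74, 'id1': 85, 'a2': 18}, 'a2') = 18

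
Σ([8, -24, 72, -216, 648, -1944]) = -1456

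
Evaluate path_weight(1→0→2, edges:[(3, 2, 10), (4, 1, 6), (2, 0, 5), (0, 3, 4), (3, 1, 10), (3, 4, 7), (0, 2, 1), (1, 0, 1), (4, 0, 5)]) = w(1→0)=1 + w(0→2)=1
= 2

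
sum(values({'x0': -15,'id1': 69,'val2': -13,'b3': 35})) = (-15) + 69 + (-13) + 35
= 76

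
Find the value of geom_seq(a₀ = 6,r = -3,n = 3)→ a_0 = 6*(-3)^0 = 6
a_1 = 6*(-3)^1 = -18
a_2 = 6*(-3)^2 = 54
= [6, -18, 54]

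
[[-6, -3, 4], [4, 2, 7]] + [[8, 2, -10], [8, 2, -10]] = [[2, -1, -6], [12, 4, -3]]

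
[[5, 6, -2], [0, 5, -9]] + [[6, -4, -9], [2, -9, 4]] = [[11, 2, -11], [2, -4, -5]]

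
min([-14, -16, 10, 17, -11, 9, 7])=-16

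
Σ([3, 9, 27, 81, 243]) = 3 + 9 + 27 + 81 + 243
= 363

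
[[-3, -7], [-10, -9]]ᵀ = [[-3, -10], [-7, -9]]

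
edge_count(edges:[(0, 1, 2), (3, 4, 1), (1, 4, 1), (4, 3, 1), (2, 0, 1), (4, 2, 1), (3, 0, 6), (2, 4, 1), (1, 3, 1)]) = 9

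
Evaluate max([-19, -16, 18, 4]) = 18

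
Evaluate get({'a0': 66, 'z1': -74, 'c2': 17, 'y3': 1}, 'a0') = 66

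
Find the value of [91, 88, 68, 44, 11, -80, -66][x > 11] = keep x where x > 11: 91✓, 88✓, 68✓, 44✓, 11✗, -80✗, -66✗
= [91, 88, 68, 44]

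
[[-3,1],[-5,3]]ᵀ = [[-3, -5], [1, 3]]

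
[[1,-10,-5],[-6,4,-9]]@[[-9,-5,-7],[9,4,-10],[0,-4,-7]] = C[0][0] = (1)*(-9) + (-10)*(9) + (-5)*(0) = -99
C[0][1] = (1)*(-5) + (-10)*(4) + (-5)*(-4) = -25
C[0][2] = (1)*(-7) + (-10)*(-10) + (-5)*(-7) = 128
C[1][0] = (-6)*(-9) + (4)*(9) + (-9)*(0) = 90
C[1][1] = (-6)*(-5) + (4)*(4) + (-9)*(-4) = 82
C[1][2] = (-6)*(-7) + (4)*(-10) + (-9)*(-7) = 65
= [[-99, -25, 128], [90, 82, 65]]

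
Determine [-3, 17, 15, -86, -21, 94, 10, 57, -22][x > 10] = [17, 15, 94, 57]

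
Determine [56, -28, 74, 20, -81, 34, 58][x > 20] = keep x where x > 20: 56✓, -28✗, 74✓, 20✗, -81✗, 34✓, 58✓
= [56, 74, 34, 58]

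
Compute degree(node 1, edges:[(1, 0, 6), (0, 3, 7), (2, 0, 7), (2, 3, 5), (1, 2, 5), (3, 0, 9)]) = 2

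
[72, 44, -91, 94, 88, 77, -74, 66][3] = 94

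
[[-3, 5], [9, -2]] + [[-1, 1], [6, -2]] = [[-4, 6], [15, -4]]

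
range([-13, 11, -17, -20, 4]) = 31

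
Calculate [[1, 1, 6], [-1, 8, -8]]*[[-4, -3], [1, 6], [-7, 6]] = C[0][0] = (1)*(-4) + (1)*(1) + (6)*(-7) = -45
C[0][1] = (1)*(-3) + (1)*(6) + (6)*(6) = 39
C[1][0] = (-1)*(-4) + (8)*(1) + (-8)*(-7) = 68
C[1][1] = (-1)*(-3) + (8)*(6) + (-8)*(6) = 3
= [[-45, 39], [68, 3]]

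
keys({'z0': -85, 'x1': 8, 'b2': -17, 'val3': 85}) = ['z0', 'x1', 'b2', 'val3']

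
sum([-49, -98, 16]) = (-49) + (-98) + 16
= -131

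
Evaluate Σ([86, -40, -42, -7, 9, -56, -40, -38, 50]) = -78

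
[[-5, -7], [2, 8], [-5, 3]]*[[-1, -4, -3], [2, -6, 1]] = [[-9, 62, 8], [14, -56, 2], [11, 2, 18]]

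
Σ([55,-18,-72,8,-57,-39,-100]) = 55 + (-18) + (-72) + 8 + (-57) + (-39) + (-100)
= -223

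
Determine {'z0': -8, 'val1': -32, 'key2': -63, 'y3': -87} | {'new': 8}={'z0': -8, 'val1': -32, 'key2': -63, 'y3': -87, 'new': 8}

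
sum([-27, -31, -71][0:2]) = slice → [-27, -31]
(-27) + (-31)
= -58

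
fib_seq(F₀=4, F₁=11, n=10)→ [4, 11, 15, 26, 41, 67, 108, 175, 283, 458]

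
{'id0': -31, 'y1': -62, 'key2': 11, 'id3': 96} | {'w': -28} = {'id0': -31, 'y1': -62, 'key2': 11, 'id3': 96, 'w': -28}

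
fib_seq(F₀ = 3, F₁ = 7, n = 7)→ F_2 = F_1 + F_0 = 10
F_3 = F_2 + F_1 = 17
F_4 = F_3 + F_2 = 27
...
= [3, 7, 10, 17, 27, 44, 71]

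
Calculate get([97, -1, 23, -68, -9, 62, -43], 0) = 97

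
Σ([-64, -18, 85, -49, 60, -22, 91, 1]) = (-64) + (-18) + 85 + (-49) + 60 + (-22) + 91 + 1
= 84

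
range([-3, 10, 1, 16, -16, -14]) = 32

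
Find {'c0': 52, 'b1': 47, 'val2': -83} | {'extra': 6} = {'c0': 52, 'b1': 47, 'val2': -83, 'extra': 6}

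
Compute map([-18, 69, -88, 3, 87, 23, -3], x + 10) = [-8, 79, -78, 13, 97, 33, 7]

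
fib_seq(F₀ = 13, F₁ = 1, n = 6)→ F_2 = F_1 + F_0 = 14
F_3 = F_2 + F_1 = 15
F_4 = F_3 + F_2 = 29
...
= [13, 1, 14, 15, 29, 44]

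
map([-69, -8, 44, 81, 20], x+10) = -69+10=-59, -8+10=2, 44+10=54, 81+10=91, 20+10=30
= [-59, 2, 54, 91, 30]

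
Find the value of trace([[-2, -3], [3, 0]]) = -2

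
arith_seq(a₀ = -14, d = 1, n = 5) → a_0 = -14 + 0*1 = -14
a_1 = -14 + 1*1 = -13
a_2 = -14 + 2*1 = -12
...
= [-14, -13, -12, -11, -10]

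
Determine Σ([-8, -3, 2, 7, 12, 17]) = (-8) + (-3) + 2 + 7 + 12 + 17
= 27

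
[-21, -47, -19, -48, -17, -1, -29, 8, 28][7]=8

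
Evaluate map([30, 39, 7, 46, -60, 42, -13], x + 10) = 30+10=40, 39+10=49, 7+10=17, 46+10=56, -60+10=-50, 42+10=52, -13+10=-3
= [40, 49, 17, 56, -50, 52, -3]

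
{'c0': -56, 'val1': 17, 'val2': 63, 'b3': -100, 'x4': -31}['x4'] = -31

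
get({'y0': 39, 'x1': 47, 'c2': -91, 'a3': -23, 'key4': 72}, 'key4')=72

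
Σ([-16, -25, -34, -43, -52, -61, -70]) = (-16) + (-25) + (-34) + (-43) + (-52) + (-61) + (-70)
= -301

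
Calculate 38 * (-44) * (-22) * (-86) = -3163424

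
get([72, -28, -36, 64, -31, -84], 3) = 64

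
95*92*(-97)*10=-8477800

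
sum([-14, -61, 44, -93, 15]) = (-14) + (-61) + 44 + (-93) + 15
= -109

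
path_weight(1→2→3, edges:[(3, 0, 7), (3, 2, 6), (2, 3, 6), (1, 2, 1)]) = 7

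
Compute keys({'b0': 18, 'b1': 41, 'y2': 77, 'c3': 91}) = ['b0', 'b1', 'y2', 'c3']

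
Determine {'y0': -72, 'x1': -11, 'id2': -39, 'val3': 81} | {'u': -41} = {'y0': -72, 'x1': -11, 'id2': -39, 'val3': 81, 'u': -41}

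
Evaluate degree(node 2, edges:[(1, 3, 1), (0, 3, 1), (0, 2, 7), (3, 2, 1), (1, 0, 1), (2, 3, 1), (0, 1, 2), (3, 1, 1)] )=3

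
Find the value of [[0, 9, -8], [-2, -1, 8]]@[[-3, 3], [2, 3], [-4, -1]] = [[50, 35], [-28, -17]]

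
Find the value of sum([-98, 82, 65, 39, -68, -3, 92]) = 109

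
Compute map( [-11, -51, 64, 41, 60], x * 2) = -11*2=-22, -51*2=-102, 64*2=128, 41*2=82, 60*2=120
= [-22, -102, 128, 82, 120]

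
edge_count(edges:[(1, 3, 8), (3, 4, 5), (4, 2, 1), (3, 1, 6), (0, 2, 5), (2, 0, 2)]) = 6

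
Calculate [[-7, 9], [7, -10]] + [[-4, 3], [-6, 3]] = [[-11, 12], [1, -7]]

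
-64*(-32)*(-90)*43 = -7925760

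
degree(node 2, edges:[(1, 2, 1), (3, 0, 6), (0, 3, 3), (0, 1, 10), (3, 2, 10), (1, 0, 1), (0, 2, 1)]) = incident: (1,2), (3,2), (0,2)
= 3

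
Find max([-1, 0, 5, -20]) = 5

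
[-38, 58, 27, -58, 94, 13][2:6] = [27, -58, 94, 13]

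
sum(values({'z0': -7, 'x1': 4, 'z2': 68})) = (-7) + 4 + 68
= 65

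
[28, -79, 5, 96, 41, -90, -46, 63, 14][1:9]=[-79, 5, 96, 41, -90, -46, 63, 14]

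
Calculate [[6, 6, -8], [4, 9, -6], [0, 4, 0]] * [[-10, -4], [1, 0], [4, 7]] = [[-86, -80], [-55, -58], [4, 0]]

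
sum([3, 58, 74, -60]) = 75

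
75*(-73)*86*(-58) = 27309300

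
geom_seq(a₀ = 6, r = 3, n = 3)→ a_0 = 6*3^0 = 6
a_1 = 6*3^1 = 18
a_2 = 6*3^2 = 54
= [6, 18, 54]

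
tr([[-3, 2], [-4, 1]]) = diagonal: (-3) + 1
= -2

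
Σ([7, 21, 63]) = 7 + 21 + 63
= 91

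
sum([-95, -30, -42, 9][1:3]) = slice → [-30, -42]
(-30) + (-42)
= -72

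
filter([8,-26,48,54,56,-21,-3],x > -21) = keep x where x > -21: 8✓, -26✗, 48✓, 54✓, 56✓, -21✗, -3✓
= [8, 48, 54, 56, -3]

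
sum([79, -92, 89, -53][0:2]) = -13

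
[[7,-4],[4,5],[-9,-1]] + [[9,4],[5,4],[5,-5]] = [[16, 0], [9, 9], [-4, -6]]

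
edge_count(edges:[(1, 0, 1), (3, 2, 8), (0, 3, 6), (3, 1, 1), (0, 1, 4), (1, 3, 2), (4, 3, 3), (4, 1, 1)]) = 8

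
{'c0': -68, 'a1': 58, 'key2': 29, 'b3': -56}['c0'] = -68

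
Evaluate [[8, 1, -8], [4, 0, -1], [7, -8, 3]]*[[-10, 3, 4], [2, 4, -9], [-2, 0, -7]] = C[0][0] = (8)*(-10) + (1)*(2) + (-8)*(-2) = -62
C[0][1] = (8)*(3) + (1)*(4) + (-8)*(0) = 28
C[0][2] = (8)*(4) + (1)*(-9) + (-8)*(-7) = 79
C[1][0] = (4)*(-10) + (0)*(2) + (-1)*(-2) = -38
C[1][1] = (4)*(3) + (0)*(4) + (-1)*(0) = 12
C[1][2] = (4)*(4) + (0)*(-9) + (-1)*(-7) = 23
... (3 more cells)
= [[-62, 28, 79], [-38, 12, 23], [-92, -11, 79]]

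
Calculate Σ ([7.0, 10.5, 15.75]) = 33.25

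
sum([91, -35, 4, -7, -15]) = 38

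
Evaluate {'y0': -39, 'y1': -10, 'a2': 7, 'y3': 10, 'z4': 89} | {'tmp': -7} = {'y0': -39, 'y1': -10, 'a2': 7, 'y3': 10, 'z4': 89, 'tmp': -7}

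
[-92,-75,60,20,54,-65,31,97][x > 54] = [60, 97]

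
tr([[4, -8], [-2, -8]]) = diagonal: 4 + (-8)
= -4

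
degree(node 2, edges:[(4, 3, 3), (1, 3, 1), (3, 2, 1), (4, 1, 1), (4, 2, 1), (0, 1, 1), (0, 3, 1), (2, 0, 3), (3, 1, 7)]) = incident: (3,2), (4,2), (2,0)
= 3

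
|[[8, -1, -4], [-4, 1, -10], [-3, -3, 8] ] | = (1)*(8)*det([[1, -10], [-3, 8]]) + (-1)*(-1)*det([[-4, -10], [-3, 8]]) + (1)*(-4)*det([[-4, 1], [-3, -3]])
= -176 + -62 + -60
= -298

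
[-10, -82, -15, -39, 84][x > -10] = keep x where x > -10: -10✗, -82✗, -15✗, -39✗, 84✓
= [84]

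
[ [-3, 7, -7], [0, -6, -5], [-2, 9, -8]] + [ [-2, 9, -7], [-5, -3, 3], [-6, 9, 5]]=[[-5, 16, -14], [-5, -9, -2], [-8, 18, -3]]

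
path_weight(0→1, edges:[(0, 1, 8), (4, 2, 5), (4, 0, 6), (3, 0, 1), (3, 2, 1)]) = w(0→1)=8
= 8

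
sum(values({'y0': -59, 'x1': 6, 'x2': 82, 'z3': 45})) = (-59) + 6 + 82 + 45
= 74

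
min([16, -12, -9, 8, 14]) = -12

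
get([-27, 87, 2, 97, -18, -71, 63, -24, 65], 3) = 97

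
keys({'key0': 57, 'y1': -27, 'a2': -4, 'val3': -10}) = ['key0', 'y1', 'a2', 'val3']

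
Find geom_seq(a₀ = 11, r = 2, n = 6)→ [11, 22, 44, 88, 176, 352]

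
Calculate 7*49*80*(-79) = -2167760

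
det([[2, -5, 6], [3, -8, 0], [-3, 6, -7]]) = -29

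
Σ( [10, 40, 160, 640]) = 850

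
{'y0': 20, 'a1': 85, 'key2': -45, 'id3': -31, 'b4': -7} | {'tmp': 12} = {'y0': 20, 'a1': 85, 'key2': -45, 'id3': -31, 'b4': -7, 'tmp': 12}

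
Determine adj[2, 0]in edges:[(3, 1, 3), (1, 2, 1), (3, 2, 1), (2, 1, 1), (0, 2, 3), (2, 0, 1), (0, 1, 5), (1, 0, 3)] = 1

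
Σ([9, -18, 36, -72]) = -45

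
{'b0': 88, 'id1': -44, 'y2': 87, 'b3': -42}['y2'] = 87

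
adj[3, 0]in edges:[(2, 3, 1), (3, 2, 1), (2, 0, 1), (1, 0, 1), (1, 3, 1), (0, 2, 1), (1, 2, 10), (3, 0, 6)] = 6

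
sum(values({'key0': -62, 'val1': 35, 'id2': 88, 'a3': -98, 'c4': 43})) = (-62) + 35 + 88 + (-98) + 43
= 6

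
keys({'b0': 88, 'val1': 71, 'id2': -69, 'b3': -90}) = ['b0', 'val1', 'id2', 'b3']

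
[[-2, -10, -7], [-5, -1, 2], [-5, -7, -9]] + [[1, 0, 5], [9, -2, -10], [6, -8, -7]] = [[-1, -10, -2], [4, -3, -8], [1, -15, -16]]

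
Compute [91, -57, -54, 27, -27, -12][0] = 91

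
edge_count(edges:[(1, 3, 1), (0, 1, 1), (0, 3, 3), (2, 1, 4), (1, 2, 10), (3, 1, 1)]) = 6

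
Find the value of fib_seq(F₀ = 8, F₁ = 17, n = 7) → F_2 = F_1 + F_0 = 25
F_3 = F_2 + F_1 = 42
F_4 = F_3 + F_2 = 67
...
= [8, 17, 25, 42, 67, 109, 176]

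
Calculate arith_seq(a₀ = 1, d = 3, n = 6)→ [1, 4, 7, 10, 13, 16]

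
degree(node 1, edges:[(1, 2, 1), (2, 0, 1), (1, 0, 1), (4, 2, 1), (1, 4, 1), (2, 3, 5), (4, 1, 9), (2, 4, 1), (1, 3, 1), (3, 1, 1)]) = 6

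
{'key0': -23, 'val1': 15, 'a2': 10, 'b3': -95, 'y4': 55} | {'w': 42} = {'key0': -23, 'val1': 15, 'a2': 10, 'b3': -95, 'y4': 55, 'w': 42}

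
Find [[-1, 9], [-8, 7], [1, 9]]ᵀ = [[-1, -8, 1], [9, 7, 9]]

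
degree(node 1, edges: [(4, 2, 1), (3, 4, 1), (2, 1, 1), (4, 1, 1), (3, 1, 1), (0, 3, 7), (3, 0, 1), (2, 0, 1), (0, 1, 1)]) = incident: (2,1), (4,1), (3,1), (0,1)
= 4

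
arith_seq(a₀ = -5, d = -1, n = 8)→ [-5, -6, -7, -8, -9, -10, -11, -12]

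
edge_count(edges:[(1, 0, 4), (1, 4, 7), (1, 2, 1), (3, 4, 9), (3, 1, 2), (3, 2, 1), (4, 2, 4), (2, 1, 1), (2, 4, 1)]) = 9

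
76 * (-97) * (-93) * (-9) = -6170364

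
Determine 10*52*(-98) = -50960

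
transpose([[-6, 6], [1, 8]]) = [[-6, 1], [6, 8]]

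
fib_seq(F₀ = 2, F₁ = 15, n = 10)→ F_2 = F_1 + F_0 = 17
F_3 = F_2 + F_1 = 32
F_4 = F_3 + F_2 = 49
...
= [2, 15, 17, 32, 49, 81, 130, 211, 341, 552]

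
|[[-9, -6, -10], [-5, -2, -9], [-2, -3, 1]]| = (1)*(-9)*det([[-2, -9], [-3, 1]]) + (-1)*(-6)*det([[-5, -9], [-2, 1]]) + (1)*(-10)*det([[-5, -2], [-2, -3]])
= 261 + -138 + -110
= 13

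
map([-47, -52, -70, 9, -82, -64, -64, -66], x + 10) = [-37, -42, -60, 19, -72, -54, -54, -56]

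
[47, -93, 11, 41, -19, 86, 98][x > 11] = [47, 41, 86, 98]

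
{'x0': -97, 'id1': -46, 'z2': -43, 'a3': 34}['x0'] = -97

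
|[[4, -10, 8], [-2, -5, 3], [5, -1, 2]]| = (1)*(4)*det([[-5, 3], [-1, 2]]) + (-1)*(-10)*det([[-2, 3], [5, 2]]) + (1)*(8)*det([[-2, -5], [5, -1]])
= -28 + -190 + 216
= -2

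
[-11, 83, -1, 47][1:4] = [83, -1, 47]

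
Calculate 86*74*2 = 12728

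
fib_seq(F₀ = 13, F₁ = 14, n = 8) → [13, 14, 27, 41, 68, 109, 177, 286]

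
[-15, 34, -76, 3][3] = 3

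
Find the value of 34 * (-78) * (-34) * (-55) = -4959240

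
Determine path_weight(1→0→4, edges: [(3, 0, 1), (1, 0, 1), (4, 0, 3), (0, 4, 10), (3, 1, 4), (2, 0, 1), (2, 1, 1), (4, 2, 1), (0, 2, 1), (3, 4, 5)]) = w(1→0)=1 + w(0→4)=10
= 11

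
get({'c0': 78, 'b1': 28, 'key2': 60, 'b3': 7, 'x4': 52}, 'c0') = 78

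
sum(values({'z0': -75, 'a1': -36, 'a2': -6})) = -117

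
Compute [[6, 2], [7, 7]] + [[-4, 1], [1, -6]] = [[2, 3], [8, 1]]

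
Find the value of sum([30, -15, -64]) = 30 + (-15) + (-64)
= -49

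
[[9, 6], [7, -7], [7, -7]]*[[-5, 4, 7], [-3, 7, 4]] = [[-63, 78, 87], [-14, -21, 21], [-14, -21, 21]]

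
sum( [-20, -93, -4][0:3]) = -117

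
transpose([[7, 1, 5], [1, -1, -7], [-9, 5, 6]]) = [[7, 1, -9], [1, -1, 5], [5, -7, 6]]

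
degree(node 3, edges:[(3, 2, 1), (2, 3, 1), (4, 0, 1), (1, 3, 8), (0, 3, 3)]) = 4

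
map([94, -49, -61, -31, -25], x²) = [8836, 2401, 3721, 961, 625]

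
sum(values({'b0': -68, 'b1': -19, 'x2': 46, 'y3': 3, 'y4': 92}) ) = (-68) + (-19) + 46 + 3 + 92
= 54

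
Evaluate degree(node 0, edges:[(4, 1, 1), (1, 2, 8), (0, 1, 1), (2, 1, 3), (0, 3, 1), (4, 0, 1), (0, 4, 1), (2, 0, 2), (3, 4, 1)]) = 5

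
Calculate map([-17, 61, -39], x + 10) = [-7, 71, -29]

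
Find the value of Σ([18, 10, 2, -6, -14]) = 10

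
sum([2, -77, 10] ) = 2 + (-77) + 10
= -65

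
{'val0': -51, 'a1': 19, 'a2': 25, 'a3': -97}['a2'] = 25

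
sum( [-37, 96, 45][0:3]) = slice → [-37, 96, 45]
(-37) + 96 + 45
= 104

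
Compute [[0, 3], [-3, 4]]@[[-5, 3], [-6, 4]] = [[-18, 12], [-9, 7]]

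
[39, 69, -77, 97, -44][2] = -77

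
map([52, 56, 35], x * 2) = 52*2=104, 56*2=112, 35*2=70
= [104, 112, 70]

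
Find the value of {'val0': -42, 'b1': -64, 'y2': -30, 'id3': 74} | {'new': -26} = {'val0': -42, 'b1': -64, 'y2': -30, 'id3': 74, 'new': -26}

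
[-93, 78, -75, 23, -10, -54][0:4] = [-93, 78, -75, 23]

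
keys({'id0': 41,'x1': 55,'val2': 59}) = ['id0', 'x1', 'val2']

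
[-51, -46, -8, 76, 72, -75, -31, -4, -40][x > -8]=keep x where x > -8: -51✗, -46✗, -8✗, 76✓, 72✓, -75✗, -31✗, -4✓, -40✗
= [76, 72, -4]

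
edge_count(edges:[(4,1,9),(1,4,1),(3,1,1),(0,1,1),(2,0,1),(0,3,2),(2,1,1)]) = 7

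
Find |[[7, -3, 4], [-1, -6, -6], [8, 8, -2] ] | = 730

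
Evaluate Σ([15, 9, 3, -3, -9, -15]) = 15 + 9 + 3 + (-3) + (-9) + (-15)
= 0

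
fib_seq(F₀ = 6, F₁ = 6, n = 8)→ [6, 6, 12, 18, 30, 48, 78, 126]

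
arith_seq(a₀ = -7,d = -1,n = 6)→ a_0 = -7 + 0*-1 = -7
a_1 = -7 + 1*-1 = -8
a_2 = -7 + 2*-1 = -9
...
= [-7, -8, -9, -10, -11, -12]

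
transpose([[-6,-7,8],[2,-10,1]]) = [[-6, 2], [-7, -10], [8, 1]]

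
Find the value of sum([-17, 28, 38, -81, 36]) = 4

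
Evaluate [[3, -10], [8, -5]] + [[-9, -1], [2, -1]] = [[-6, -11], [10, -6]]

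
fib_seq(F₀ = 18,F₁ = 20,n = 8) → [18, 20, 38, 58, 96, 154, 250, 404]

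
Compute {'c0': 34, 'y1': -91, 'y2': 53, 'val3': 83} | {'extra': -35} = {'c0': 34, 'y1': -91, 'y2': 53, 'val3': 83, 'extra': -35}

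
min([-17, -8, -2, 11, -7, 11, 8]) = -17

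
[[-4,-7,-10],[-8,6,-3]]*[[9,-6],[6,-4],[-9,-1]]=C[0][0] = (-4)*(9) + (-7)*(6) + (-10)*(-9) = 12
C[0][1] = (-4)*(-6) + (-7)*(-4) + (-10)*(-1) = 62
C[1][0] = (-8)*(9) + (6)*(6) + (-3)*(-9) = -9
C[1][1] = (-8)*(-6) + (6)*(-4) + (-3)*(-1) = 27
= [[12, 62], [-9, 27]]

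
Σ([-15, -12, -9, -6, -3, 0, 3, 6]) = -36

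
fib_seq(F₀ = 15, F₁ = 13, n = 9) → [15, 13, 28, 41, 69, 110, 179, 289, 468]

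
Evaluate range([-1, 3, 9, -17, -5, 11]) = 28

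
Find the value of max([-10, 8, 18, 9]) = 18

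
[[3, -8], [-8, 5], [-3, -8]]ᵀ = [[3, -8, -3], [-8, 5, -8]]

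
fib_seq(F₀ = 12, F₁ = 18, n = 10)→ F_2 = F_1 + F_0 = 30
F_3 = F_2 + F_1 = 48
F_4 = F_3 + F_2 = 78
...
= [12, 18, 30, 48, 78, 126, 204, 330, 534, 864]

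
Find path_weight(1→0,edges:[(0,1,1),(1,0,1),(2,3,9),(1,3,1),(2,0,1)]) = 1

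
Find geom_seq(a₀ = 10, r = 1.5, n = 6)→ a_0 = 10*1.5^0 = 10.0
a_1 = 10*1.5^1 = 15.0
a_2 = 10*1.5^2 = 22.5
...
= [10.0, 15.0, 22.5, 33.75, 50.625, 75.9375]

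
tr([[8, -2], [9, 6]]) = 14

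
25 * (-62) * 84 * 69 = -8983800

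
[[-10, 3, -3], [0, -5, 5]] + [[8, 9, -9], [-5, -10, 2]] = [[-2, 12, -12], [-5, -15, 7]]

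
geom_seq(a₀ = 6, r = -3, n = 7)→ [6, -18, 54, -162, 486, -1458, 4374]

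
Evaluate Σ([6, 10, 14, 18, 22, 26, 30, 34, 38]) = 6 + 10 + 14 + 18 + 22 + 26 + 30 + 34 + 38
= 198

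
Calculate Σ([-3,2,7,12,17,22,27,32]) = 116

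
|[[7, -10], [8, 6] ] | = (7)*(6) - (-10)*(8)
= 122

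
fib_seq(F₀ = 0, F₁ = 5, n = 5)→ [0, 5, 5, 10, 15]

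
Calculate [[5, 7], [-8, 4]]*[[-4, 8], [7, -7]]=[[29, -9], [60, -92]]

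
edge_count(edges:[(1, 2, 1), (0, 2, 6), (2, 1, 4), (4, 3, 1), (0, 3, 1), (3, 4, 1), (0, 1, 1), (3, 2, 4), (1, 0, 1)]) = 9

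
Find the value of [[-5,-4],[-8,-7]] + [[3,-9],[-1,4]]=[[-2, -13], [-9, -3]]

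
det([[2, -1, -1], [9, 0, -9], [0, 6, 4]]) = 90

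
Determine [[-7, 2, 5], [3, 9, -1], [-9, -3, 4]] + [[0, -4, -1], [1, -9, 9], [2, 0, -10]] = [[-7, -2, 4], [4, 0, 8], [-7, -3, -6]]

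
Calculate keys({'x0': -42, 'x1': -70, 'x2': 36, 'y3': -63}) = ['x0', 'x1', 'x2', 'y3']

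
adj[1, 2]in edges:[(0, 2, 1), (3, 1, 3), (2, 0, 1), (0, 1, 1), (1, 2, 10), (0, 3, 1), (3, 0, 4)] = 10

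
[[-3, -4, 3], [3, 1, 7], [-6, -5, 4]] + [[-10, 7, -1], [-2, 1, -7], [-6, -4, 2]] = [[-13, 3, 2], [1, 2, 0], [-12, -9, 6]]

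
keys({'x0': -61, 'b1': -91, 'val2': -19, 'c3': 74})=['x0', 'b1', 'val2', 'c3']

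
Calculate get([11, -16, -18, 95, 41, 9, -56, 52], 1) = -16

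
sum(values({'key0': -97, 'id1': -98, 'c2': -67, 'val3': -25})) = (-97) + (-98) + (-67) + (-25)
= -287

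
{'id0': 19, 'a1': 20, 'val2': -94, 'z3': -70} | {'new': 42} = {'id0': 19, 'a1': 20, 'val2': -94, 'z3': -70, 'new': 42}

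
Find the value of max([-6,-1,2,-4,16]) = 16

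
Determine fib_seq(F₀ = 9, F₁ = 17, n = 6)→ F_2 = F_1 + F_0 = 26
F_3 = F_2 + F_1 = 43
F_4 = F_3 + F_2 = 69
...
= [9, 17, 26, 43, 69, 112]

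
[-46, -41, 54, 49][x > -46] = keep x where x > -46: -46✗, -41✓, 54✓, 49✓
= [-41, 54, 49]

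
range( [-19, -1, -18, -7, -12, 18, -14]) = 37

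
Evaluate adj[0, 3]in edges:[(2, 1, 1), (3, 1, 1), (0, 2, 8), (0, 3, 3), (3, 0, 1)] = 3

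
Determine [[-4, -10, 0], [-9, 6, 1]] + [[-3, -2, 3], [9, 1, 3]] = [[-7, -12, 3], [0, 7, 4]]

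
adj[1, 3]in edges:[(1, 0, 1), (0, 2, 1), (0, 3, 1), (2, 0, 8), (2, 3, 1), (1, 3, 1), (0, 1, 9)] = 1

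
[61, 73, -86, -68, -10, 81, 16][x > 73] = [81]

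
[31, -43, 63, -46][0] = 31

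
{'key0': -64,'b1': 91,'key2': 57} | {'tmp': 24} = {'key0': -64, 'b1': 91, 'key2': 57, 'tmp': 24}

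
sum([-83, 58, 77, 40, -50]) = 42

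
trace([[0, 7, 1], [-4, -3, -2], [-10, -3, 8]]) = diagonal: 0 + (-3) + 8
= 5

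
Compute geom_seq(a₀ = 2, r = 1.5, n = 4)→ a_0 = 2*1.5^0 = 2.0
a_1 = 2*1.5^1 = 3.0
a_2 = 2*1.5^2 = 4.5
...
= [2.0, 3.0, 4.5, 6.75]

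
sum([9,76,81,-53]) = 9 + 76 + 81 + (-53)
= 113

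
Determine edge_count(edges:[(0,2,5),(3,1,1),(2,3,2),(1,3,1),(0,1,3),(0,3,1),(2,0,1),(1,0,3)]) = 8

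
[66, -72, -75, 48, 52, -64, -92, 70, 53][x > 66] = [70]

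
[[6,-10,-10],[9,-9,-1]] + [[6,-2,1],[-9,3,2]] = [[12, -12, -9], [0, -6, 1]]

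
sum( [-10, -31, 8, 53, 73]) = (-10) + (-31) + 8 + 53 + 73
= 93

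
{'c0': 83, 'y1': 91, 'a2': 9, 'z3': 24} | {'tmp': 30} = {'c0': 83, 'y1': 91, 'a2': 9, 'z3': 24, 'tmp': 30}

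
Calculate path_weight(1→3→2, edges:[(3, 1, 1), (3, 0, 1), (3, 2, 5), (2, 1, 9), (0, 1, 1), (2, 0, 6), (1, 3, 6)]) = w(1→3)=6 + w(3→2)=5
= 11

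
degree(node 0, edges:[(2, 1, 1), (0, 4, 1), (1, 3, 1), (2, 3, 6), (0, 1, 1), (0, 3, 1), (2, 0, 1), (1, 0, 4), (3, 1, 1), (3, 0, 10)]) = incident: (0,4), (0,1), (0,3), (2,0), (1,0), (3,0)
= 6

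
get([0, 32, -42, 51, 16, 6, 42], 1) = 32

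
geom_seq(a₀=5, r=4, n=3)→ [5, 20, 80]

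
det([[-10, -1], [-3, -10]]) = 97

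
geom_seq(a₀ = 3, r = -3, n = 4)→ a_0 = 3*(-3)^0 = 3
a_1 = 3*(-3)^1 = -9
a_2 = 3*(-3)^2 = 27
...
= [3, -9, 27, -81]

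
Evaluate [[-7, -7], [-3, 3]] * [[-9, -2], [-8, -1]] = [[119, 21], [3, 3]]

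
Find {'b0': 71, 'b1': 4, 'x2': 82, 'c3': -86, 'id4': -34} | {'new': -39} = {'b0': 71, 'b1': 4, 'x2': 82, 'c3': -86, 'id4': -34, 'new': -39}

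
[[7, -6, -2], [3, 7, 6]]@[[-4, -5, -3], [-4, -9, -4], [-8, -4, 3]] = C[0][0] = (7)*(-4) + (-6)*(-4) + (-2)*(-8) = 12
C[0][1] = (7)*(-5) + (-6)*(-9) + (-2)*(-4) = 27
C[0][2] = (7)*(-3) + (-6)*(-4) + (-2)*(3) = -3
C[1][0] = (3)*(-4) + (7)*(-4) + (6)*(-8) = -88
C[1][1] = (3)*(-5) + (7)*(-9) + (6)*(-4) = -102
C[1][2] = (3)*(-3) + (7)*(-4) + (6)*(3) = -19
= [[12, 27, -3], [-88, -102, -19]]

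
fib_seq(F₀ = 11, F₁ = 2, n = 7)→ F_2 = F_1 + F_0 = 13
F_3 = F_2 + F_1 = 15
F_4 = F_3 + F_2 = 28
...
= [11, 2, 13, 15, 28, 43, 71]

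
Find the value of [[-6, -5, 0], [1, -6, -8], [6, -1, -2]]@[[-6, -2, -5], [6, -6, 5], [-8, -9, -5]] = [[6, 42, 5], [22, 106, 5], [-26, 12, -25]]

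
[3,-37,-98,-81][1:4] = [-37, -98, -81]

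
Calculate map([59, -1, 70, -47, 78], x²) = (59)²=3481, (-1)²=1, (70)²=4900, (-47)²=2209, (78)²=6084
= [3481, 1, 4900, 2209, 6084]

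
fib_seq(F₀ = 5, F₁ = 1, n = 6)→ F_2 = F_1 + F_0 = 6
F_3 = F_2 + F_1 = 7
F_4 = F_3 + F_2 = 13
...
= [5, 1, 6, 7, 13, 20]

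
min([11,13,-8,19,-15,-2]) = -15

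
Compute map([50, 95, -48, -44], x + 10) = 50+10=60, 95+10=105, -48+10=-38, -44+10=-34
= [60, 105, -38, -34]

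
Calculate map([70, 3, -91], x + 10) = [80, 13, -81]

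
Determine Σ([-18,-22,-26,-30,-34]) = -130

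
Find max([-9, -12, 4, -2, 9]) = 9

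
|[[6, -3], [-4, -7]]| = (6)*(-7) - (-3)*(-4)
= -54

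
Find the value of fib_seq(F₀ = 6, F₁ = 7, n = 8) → [6, 7, 13, 20, 33, 53, 86, 139]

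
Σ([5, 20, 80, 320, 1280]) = 5 + 20 + 80 + 320 + 1280
= 1705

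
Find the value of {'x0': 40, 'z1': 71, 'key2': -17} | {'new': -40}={'x0': 40, 'z1': 71, 'key2': -17, 'new': -40}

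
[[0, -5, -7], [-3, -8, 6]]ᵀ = [[0, -3], [-5, -8], [-7, 6]]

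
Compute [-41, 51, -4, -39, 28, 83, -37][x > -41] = [51, -4, -39, 28, 83, -37]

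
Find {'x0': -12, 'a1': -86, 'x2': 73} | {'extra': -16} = {'x0': -12, 'a1': -86, 'x2': 73, 'extra': -16}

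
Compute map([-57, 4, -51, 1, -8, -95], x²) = (-57)²=3249, (4)²=16, (-51)²=2601, (1)²=1, (-8)²=64, (-95)²=9025
= [3249, 16, 2601, 1, 64, 9025]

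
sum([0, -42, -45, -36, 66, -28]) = 0 + (-42) + (-45) + (-36) + 66 + (-28)
= -85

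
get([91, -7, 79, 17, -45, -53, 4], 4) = -45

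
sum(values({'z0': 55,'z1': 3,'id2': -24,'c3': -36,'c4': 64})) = 55 + 3 + (-24) + (-36) + 64
= 62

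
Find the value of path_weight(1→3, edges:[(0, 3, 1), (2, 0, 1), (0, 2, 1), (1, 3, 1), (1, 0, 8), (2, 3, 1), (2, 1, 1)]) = 1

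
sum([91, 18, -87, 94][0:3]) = 22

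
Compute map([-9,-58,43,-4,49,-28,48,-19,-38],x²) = (-9)²=81, (-58)²=3364, (43)²=1849, (-4)²=16, (49)²=2401, (-28)²=784, (48)²=2304, (-19)²=361, (-38)²=1444
= [81, 3364, 1849, 16, 2401, 784, 2304, 361, 1444]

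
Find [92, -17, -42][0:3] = [92, -17, -42]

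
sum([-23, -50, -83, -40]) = (-23) + (-50) + (-83) + (-40)
= -196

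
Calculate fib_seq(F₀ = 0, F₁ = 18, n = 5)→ F_2 = F_1 + F_0 = 18
F_3 = F_2 + F_1 = 36
F_4 = F_3 + F_2 = 54
= [0, 18, 18, 36, 54]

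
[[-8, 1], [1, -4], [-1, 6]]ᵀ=[[-8, 1, -1], [1, -4, 6]]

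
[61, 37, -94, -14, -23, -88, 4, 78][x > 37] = keep x where x > 37: 61✓, 37✗, -94✗, -14✗, -23✗, -88✗, 4✗, 78✓
= [61, 78]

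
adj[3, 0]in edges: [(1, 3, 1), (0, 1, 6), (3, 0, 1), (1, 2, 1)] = 1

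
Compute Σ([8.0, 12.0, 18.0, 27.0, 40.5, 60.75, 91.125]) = 8.0 + 12.0 + 18.0 + 27.0 + 40.5 + 60.75 + 91.125
= 257.375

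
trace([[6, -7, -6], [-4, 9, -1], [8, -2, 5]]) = 20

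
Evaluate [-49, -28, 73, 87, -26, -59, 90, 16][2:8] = [73, 87, -26, -59, 90, 16]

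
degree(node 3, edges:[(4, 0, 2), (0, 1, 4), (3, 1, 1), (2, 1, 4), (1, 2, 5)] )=incident: (3,1)
= 1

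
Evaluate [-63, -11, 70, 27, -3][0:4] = [-63, -11, 70, 27]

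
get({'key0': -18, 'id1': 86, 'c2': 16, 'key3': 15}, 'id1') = 86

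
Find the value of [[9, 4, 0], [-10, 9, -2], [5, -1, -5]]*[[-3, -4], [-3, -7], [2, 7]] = [[-39, -64], [-1, -37], [-22, -48]]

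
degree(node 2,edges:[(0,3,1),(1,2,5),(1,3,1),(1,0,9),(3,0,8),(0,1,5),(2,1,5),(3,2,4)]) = incident: (1,2), (2,1), (3,2)
= 3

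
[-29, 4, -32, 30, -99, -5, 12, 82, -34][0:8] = [-29, 4, -32, 30, -99, -5, 12, 82]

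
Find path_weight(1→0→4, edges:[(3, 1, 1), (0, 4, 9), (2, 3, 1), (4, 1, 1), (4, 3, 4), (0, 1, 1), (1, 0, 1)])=w(1→0)=1 + w(0→4)=9
= 10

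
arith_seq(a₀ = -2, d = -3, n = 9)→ [-2, -5, -8, -11, -14, -17, -20, -23, -26]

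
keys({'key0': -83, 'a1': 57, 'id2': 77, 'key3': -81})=['key0', 'a1', 'id2', 'key3']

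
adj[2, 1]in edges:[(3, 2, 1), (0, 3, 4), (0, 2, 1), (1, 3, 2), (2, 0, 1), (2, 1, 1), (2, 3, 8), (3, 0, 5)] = 1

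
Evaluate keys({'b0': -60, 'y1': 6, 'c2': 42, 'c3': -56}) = ['b0', 'y1', 'c2', 'c3']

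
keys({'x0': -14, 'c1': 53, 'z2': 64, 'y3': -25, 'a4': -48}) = ['x0', 'c1', 'z2', 'y3', 'a4']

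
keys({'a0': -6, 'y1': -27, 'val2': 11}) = ['a0', 'y1', 'val2']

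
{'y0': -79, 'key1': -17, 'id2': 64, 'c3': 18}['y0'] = -79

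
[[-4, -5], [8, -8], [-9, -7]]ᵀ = [[-4, 8, -9], [-5, -8, -7]]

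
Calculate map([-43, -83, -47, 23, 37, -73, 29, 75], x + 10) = [-33, -73, -37, 33, 47, -63, 39, 85]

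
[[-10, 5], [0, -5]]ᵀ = [[-10, 0], [5, -5]]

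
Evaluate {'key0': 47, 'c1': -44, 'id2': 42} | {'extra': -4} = {'key0': 47, 'c1': -44, 'id2': 42, 'extra': -4}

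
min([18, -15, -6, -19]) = -19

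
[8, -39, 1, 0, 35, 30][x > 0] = keep x where x > 0: 8✓, -39✗, 1✓, 0✗, 35✓, 30✓
= [8, 1, 35, 30]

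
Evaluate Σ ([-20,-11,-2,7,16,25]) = (-20) + (-11) + (-2) + 7 + 16 + 25
= 15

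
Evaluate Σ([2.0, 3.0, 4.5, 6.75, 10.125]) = 2.0 + 3.0 + 4.5 + 6.75 + 10.125
= 26.375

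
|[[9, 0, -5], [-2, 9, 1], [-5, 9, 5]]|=(1)*(9)*det([[9, 1], [9, 5]]) + (-1)*(0)*det([[-2, 1], [-5, 5]]) + (1)*(-5)*det([[-2, 9], [-5, 9]])
= 324 + 0 + -135
= 189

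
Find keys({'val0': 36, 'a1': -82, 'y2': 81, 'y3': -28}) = ['val0', 'a1', 'y2', 'y3']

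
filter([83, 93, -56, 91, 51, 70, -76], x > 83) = keep x where x > 83: 83✗, 93✓, -56✗, 91✓, 51✗, 70✗, -76✗
= [93, 91]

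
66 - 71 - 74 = -79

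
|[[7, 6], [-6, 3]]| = 57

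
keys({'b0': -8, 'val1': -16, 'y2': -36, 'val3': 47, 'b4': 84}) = ['b0', 'val1', 'y2', 'val3', 'b4']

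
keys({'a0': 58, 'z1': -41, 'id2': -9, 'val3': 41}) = ['a0', 'z1', 'id2', 'val3']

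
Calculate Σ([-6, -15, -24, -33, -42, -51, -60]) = (-6) + (-15) + (-24) + (-33) + (-42) + (-51) + (-60)
= -231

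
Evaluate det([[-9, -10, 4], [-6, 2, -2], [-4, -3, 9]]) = -624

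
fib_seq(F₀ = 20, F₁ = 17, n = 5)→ F_2 = F_1 + F_0 = 37
F_3 = F_2 + F_1 = 54
F_4 = F_3 + F_2 = 91
= [20, 17, 37, 54, 91]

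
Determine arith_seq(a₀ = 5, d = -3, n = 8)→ a_0 = 5 + 0*-3 = 5
a_1 = 5 + 1*-3 = 2
a_2 = 5 + 2*-3 = -1
...
= [5, 2, -1, -4, -7, -10, -13, -16]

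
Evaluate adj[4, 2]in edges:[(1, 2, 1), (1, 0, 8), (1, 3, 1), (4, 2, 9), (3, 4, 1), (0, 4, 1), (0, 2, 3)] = 9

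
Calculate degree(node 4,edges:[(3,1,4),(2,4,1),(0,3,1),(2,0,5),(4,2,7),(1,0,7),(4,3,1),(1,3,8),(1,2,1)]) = incident: (2,4), (4,2), (4,3)
= 3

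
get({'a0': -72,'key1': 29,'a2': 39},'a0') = -72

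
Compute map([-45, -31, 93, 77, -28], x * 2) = -45*2=-90, -31*2=-62, 93*2=186, 77*2=154, -28*2=-56
= [-90, -62, 186, 154, -56]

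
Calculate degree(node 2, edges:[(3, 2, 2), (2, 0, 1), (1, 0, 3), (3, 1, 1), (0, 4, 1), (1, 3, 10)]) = 2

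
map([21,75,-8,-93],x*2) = [42, 150, -16, -186]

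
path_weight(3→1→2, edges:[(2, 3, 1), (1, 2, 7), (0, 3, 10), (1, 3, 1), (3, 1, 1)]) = 8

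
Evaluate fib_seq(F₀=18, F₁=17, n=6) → [18, 17, 35, 52, 87, 139]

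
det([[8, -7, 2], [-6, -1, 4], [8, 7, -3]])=(1)*(8)*det([[-1, 4], [7, -3]]) + (-1)*(-7)*det([[-6, 4], [8, -3]]) + (1)*(2)*det([[-6, -1], [8, 7]])
= -200 + -98 + -68
= -366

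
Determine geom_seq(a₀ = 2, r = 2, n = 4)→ [2, 4, 8, 16]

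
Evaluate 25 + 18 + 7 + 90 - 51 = 89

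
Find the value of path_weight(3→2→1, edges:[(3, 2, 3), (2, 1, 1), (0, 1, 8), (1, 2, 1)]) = w(3→2)=3 + w(2→1)=1
= 4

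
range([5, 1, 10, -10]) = 20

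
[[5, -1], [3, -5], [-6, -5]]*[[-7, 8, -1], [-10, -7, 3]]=[[-25, 47, -8], [29, 59, -18], [92, -13, -9]]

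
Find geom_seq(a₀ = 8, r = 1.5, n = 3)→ a_0 = 8*1.5^0 = 8.0
a_1 = 8*1.5^1 = 12.0
a_2 = 8*1.5^2 = 18.0
= [8.0, 12.0, 18.0]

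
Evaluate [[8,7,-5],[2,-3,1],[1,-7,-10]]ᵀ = [[8, 2, 1], [7, -3, -7], [-5, 1, -10]]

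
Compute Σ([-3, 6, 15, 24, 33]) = (-3) + 6 + 15 + 24 + 33
= 75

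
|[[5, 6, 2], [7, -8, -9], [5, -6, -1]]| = (1)*(5)*det([[-8, -9], [-6, -1]]) + (-1)*(6)*det([[7, -9], [5, -1]]) + (1)*(2)*det([[7, -8], [5, -6]])
= -230 + -228 + -4
= -462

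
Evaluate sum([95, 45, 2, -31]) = 111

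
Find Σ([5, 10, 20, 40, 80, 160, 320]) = 5 + 10 + 20 + 40 + 80 + 160 + 320
= 635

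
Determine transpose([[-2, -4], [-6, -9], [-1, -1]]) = [[-2, -6, -1], [-4, -9, -1]]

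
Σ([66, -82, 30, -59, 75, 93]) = 66 + (-82) + 30 + (-59) + 75 + 93
= 123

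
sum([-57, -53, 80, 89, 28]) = 87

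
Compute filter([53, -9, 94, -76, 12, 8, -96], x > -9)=[53, 94, 12, 8]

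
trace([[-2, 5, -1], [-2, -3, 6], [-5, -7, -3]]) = -8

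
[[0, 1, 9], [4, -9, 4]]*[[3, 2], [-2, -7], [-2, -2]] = C[0][0] = (0)*(3) + (1)*(-2) + (9)*(-2) = -20
C[0][1] = (0)*(2) + (1)*(-7) + (9)*(-2) = -25
C[1][0] = (4)*(3) + (-9)*(-2) + (4)*(-2) = 22
C[1][1] = (4)*(2) + (-9)*(-7) + (4)*(-2) = 63
= [[-20, -25], [22, 63]]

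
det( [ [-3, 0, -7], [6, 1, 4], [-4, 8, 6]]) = (1)*(-3)*det([[1, 4], [8, 6]]) + (-1)*(0)*det([[6, 4], [-4, 6]]) + (1)*(-7)*det([[6, 1], [-4, 8]])
= 78 + 0 + -364
= -286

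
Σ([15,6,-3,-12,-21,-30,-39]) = -84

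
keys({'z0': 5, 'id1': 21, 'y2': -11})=['z0', 'id1', 'y2']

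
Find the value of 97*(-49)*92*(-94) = 41103944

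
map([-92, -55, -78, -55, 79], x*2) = [-184, -110, -156, -110, 158]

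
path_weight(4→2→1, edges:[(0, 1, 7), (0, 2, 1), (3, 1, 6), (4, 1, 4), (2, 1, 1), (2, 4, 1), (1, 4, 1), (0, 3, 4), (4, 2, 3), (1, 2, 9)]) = w(4→2)=3 + w(2→1)=1
= 4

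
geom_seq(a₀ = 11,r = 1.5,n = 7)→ a_0 = 11*1.5^0 = 11.0
a_1 = 11*1.5^1 = 16.5
a_2 = 11*1.5^2 = 24.75
...
= [11.0, 16.5, 24.75, 37.125, 55.6875, 83.53125, 125.296875]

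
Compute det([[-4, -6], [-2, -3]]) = 0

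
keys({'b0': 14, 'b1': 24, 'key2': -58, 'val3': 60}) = ['b0', 'b1', 'key2', 'val3']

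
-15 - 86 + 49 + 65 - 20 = -7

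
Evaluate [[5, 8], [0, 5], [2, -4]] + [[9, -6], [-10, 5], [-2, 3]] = [[14, 2], [-10, 10], [0, -1]]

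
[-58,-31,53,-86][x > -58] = keep x where x > -58: -58✗, -31✓, 53✓, -86✗
= [-31, 53]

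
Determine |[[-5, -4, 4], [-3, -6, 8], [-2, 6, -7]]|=(1)*(-5)*det([[-6, 8], [6, -7]]) + (-1)*(-4)*det([[-3, 8], [-2, -7]]) + (1)*(4)*det([[-3, -6], [-2, 6]])
= 30 + 148 + -120
= 58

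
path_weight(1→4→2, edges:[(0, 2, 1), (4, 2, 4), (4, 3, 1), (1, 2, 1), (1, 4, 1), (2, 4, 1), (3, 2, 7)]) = w(1→4)=1 + w(4→2)=4
= 5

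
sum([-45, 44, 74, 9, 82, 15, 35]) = 214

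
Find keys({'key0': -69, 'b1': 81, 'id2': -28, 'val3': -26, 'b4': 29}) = ['key0', 'b1', 'id2', 'val3', 'b4']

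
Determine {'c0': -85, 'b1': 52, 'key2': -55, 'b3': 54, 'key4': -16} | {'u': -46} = {'c0': -85, 'b1': 52, 'key2': -55, 'b3': 54, 'key4': -16, 'u': -46}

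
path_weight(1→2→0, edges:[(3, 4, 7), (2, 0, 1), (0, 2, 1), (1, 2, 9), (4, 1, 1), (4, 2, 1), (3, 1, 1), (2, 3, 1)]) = w(1→2)=9 + w(2→0)=1
= 10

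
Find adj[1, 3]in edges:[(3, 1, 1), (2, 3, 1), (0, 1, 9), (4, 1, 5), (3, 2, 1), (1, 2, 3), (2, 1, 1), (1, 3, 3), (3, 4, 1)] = 3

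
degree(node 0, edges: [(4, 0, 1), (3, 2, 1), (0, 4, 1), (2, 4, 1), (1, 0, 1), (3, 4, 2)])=incident: (4,0), (0,4), (1,0)
= 3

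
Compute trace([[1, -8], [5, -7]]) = -6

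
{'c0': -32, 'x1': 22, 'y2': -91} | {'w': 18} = {'c0': -32, 'x1': 22, 'y2': -91, 'w': 18}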